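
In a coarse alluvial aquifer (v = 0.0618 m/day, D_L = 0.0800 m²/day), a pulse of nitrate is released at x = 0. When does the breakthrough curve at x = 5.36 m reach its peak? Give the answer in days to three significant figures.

For the 1D instantaneous-source solution, setting ∂C/∂t = 0 at fixed x gives v²t² + 2Dt − x² = 0, so t = (√(D² + v²x²) − D)/v².
√(D² + v²x²) = √(0.0800² + 0.0618² × 5.36²) = 0.3408; v² = 0.00381924.
t = (0.3408 − 0.0800)/0.00381924 = 68.3 days (vs. the pure-advection estimate x/v = 86.7 d).

68.3 days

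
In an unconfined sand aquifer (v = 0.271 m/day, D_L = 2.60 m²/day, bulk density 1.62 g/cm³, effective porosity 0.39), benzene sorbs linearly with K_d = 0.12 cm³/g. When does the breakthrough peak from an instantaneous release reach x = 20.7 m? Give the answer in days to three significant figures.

Retardation factor R = 1 + ρ_b·K_d/n = 1 + 1.62 × 0.12/0.39 = 1.498.
Sorption retards both mechanisms: v_R = v/R = 0.1809 m/day, D_R = D/R = 1.736 m²/day.
Peak time from v_R²t² + 2D_R t − x² = 0: t = (√(D_R² + v_R²x²) − D_R)/v_R².
√(D_R² + v_R²x²) = √(1.736² + 0.1809² × 20.7²) = 4.127; v_R² = 0.03272.
t = (4.127 − 1.736)/0.03272 = 73.1 days.

73.1 days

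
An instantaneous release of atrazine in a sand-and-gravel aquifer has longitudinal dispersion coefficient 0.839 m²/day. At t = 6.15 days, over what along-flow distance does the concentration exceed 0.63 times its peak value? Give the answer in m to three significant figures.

6.18 m

The plume is Gaussian with σ = √(2Dt) = √(2 × 0.839 × 6.15) = 3.212 m.
C/C_peak = exp(−Δx²/(2σ²)) = 0.63 ⇒ Δx = σ·√(−2 ln 0.63) = 3.212 × 0.9613 = 3.088 m.
Width = 2Δx = 6.18 m.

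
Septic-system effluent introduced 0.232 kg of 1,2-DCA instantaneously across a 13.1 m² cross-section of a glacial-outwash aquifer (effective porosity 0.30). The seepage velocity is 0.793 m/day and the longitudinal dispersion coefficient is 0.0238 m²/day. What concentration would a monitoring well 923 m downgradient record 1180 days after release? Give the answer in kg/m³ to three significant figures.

0.000741 kg/m³

For an instantaneous plane source, C(x,t) = M/(n_e·A·√(4πDt)) · exp(−(x−vt)²/(4Dt)), with n_e·A the pore (flow) area.
Plume center vt = 0.793 × 1180 = 935.74 m, so the well at 923 m is 12.74 m upgradient of the peak.
√(4πDt) = 18.79 m, giving peak height M/(n_e·A·√(4πDt)) = 0.232/(0.30 × 13.1 × 18.79) = 0.003142 kg/m³.
(x−vt)²/(4Dt) = (-12.74)²/(4 × 0.0238 × 1180) = 1.445; exp(−1.445) = 0.2357.
C = 0.003142 × 0.2357 = 0.000741 kg/m³.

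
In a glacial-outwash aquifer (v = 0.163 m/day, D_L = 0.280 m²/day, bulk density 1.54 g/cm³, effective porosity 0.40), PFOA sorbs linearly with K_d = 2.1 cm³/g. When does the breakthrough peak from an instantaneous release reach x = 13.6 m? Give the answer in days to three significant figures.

668 days

Retardation factor R = 1 + ρ_b·K_d/n = 1 + 1.54 × 2.1/0.40 = 9.085.
Sorption retards both mechanisms: v_R = v/R = 0.01794 m/day, D_R = D/R = 0.03082 m²/day.
Peak time from v_R²t² + 2D_R t − x² = 0: t = (√(D_R² + v_R²x²) − D_R)/v_R².
√(D_R² + v_R²x²) = √(0.03082² + 0.01794² × 13.6²) = 0.2459; v_R² = 0.0003218.
t = (0.2459 − 0.03082)/0.0003218 = 668 days.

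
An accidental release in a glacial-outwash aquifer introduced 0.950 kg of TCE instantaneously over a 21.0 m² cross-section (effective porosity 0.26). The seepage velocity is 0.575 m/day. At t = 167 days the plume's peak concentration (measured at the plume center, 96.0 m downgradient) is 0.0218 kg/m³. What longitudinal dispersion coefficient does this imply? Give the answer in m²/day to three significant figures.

0.0304 m²/day

At the plume center C_max = M/(n_e·A·√(4πDt)), so D = M²/(4πt·(n_e·A·C_max)²).
n_e·A·C_max = 0.26 × 21.0 × 0.0218 = 0.1190 kg/m.
D = 0.950²/(4π × 167 × 0.1190²) = 0.0304 m²/day.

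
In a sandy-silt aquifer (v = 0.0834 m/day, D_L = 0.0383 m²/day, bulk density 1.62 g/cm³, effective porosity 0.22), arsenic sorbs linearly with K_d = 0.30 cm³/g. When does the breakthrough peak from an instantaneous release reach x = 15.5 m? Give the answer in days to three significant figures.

Retardation factor R = 1 + ρ_b·K_d/n = 1 + 1.62 × 0.30/0.22 = 3.209.
Sorption retards both mechanisms: v_R = v/R = 0.02599 m/day, D_R = D/R = 0.01194 m²/day.
Peak time from v_R²t² + 2D_R t − x² = 0: t = (√(D_R² + v_R²x²) − D_R)/v_R².
√(D_R² + v_R²x²) = √(0.01194² + 0.02599² × 15.5²) = 0.4030; v_R² = 0.0006755.
t = (0.4030 − 0.01194)/0.0006755 = 579 days.

579 days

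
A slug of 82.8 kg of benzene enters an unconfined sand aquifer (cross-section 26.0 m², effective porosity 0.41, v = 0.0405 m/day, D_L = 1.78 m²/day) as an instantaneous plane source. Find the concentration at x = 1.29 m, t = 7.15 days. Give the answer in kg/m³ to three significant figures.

0.602 kg/m³

For an instantaneous plane source, C(x,t) = M/(n_e·A·√(4πDt)) · exp(−(x−vt)²/(4Dt)), with n_e·A the pore (flow) area.
Plume center vt = 0.0405 × 7.15 = 0.289575 m, so the well at 1.29 m is 1.000425 m downgradient of the peak.
√(4πDt) = 12.65 m, giving peak height M/(n_e·A·√(4πDt)) = 82.8/(0.41 × 26.0 × 12.65) = 0.6140 kg/m³.
(x−vt)²/(4Dt) = (1.000425)²/(4 × 1.78 × 7.15) = 0.01966; exp(−0.01966) = 0.9805.
C = 0.6140 × 0.9805 = 0.602 kg/m³.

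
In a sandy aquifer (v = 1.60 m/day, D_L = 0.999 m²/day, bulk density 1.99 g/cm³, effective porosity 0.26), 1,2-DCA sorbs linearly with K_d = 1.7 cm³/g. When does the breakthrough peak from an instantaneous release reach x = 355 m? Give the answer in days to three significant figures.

3100 days

Retardation factor R = 1 + ρ_b·K_d/n = 1 + 1.99 × 1.7/0.26 = 14.01.
Sorption retards both mechanisms: v_R = v/R = 0.1142 m/day, D_R = D/R = 0.07131 m²/day.
Peak time from v_R²t² + 2D_R t − x² = 0: t = (√(D_R² + v_R²x²) − D_R)/v_R².
√(D_R² + v_R²x²) = √(0.07131² + 0.1142² × 355²) = 40.54; v_R² = 0.01304.
t = (40.54 − 0.07131)/0.01304 = 3100 days.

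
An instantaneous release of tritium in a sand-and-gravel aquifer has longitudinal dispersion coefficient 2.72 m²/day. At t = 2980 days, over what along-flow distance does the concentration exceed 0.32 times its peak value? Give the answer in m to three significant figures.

The plume is Gaussian with σ = √(2Dt) = √(2 × 2.72 × 2980) = 127.3 m.
C/C_peak = exp(−Δx²/(2σ²)) = 0.32 ⇒ Δx = σ·√(−2 ln 0.32) = 127.3 × 1.510 = 192.2 m.
Width = 2Δx = 384 m.

384 m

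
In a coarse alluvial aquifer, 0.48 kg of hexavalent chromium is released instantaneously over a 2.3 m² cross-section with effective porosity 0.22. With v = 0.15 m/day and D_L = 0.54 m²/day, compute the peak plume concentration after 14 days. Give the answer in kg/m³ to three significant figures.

0.0973 kg/m³

The peak of an instantaneous 1D plume sits at x = vt; there the Gaussian factor is 1 and C_max = M/(n_e·A·√(4πDt)), where n_e·A is the pore area the mass is dissolved in.
√(4πDt) = √(4π × 0.54 × 14) = 9.747 m, so C_max = 0.48/(0.22 × 2.3 × 9.747) = 0.0973 kg/m³.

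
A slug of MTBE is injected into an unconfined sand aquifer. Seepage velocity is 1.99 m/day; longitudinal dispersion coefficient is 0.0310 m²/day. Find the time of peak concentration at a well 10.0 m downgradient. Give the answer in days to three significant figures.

5.02 days

For the 1D instantaneous-source solution, setting ∂C/∂t = 0 at fixed x gives v²t² + 2Dt − x² = 0, so t = (√(D² + v²x²) − D)/v².
√(D² + v²x²) = √(0.0310² + 1.99² × 10.0²) = 19.90; v² = 3.9601.
t = (19.90 − 0.0310)/3.9601 = 5.02 days (vs. the pure-advection estimate x/v = 5.03 d).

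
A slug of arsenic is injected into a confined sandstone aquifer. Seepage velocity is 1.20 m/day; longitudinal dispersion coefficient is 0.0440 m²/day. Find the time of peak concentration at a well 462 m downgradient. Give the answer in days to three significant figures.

For the 1D instantaneous-source solution, setting ∂C/∂t = 0 at fixed x gives v²t² + 2Dt − x² = 0, so t = (√(D² + v²x²) − D)/v².
√(D² + v²x²) = √(0.0440² + 1.20² × 462²) = 554.4; v² = 1.44.
t = (554.4 − 0.0440)/1.44 = 385 days (vs. the pure-advection estimate x/v = 385 d).

385 days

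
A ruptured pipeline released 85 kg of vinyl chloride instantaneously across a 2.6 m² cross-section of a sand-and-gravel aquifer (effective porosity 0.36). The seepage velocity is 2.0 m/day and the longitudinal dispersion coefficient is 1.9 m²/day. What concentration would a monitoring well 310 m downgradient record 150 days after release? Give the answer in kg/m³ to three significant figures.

For an instantaneous plane source, C(x,t) = M/(n_e·A·√(4πDt)) · exp(−(x−vt)²/(4Dt)), with n_e·A the pore (flow) area.
Plume center vt = 2.0 × 150 = 300 m, so the well at 310 m is 10 m downgradient of the peak.
√(4πDt) = 59.84 m, giving peak height M/(n_e·A·√(4πDt)) = 85/(0.36 × 2.6 × 59.84) = 1.518 kg/m³.
(x−vt)²/(4Dt) = (10)²/(4 × 1.9 × 150) = 0.08772; exp(−0.08772) = 0.9160.
C = 1.518 × 0.9160 = 1.39 kg/m³.

1.39 kg/m³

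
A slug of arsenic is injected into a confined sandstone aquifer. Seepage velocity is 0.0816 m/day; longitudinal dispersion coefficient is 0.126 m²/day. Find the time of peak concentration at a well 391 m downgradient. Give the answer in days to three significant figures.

For the 1D instantaneous-source solution, setting ∂C/∂t = 0 at fixed x gives v²t² + 2Dt − x² = 0, so t = (√(D² + v²x²) − D)/v².
√(D² + v²x²) = √(0.126² + 0.0816² × 391²) = 31.91; v² = 0.00665856.
t = (31.91 − 0.126)/0.00665856 = 4770 days (vs. the pure-advection estimate x/v = 4790 d).

4770 days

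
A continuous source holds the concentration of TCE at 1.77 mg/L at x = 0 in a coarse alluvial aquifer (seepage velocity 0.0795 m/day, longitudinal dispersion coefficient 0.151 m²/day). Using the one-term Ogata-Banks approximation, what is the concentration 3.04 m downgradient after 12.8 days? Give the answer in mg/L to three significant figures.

For a continuous step input, C/C₀ ≈ ½·erfc((x−vt)/(2√(Dt))).
vt = 0.0795 × 12.8 = 1.0176 m and 2√(Dt) = 2√(0.151 × 12.8) = 2.781 m.
Argument (x−vt)/(2√(Dt)) = (3.04 − 1.0176)/2.781 = 0.7272; ½·erfc(0.7272) = 0.1519.
C = 1.77 × 0.1519 = 0.269 mg/L.

0.269 mg/L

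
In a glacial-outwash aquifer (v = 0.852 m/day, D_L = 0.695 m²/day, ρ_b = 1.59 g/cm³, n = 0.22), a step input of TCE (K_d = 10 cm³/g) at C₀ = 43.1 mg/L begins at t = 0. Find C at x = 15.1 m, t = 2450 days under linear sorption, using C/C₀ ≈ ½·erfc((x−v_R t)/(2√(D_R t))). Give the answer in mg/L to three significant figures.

42.0 mg/L

Retardation factor R = 1 + ρ_b·K_d/n = 1 + 1.59 × 10/0.22 = 73.27.
Sorption retards both mechanisms: v_R = v/R = 0.01163 m/day, D_R = D/R = 0.009485 m²/day.
v_R·t = 0.01163 × 2450 = 28.4935 m; 2√(D_R t) = 9.641 m; argument = (15.1 − 28.4935)/9.641 = -1.389.
C = C₀ × ½·erfc(-1.389) = 43.1 × 0.9753 = 42.0 mg/L.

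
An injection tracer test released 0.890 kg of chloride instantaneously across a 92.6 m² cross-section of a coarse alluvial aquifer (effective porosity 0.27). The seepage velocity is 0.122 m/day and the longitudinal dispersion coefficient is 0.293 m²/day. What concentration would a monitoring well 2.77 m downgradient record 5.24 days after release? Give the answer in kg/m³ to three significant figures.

For an instantaneous plane source, C(x,t) = M/(n_e·A·√(4πDt)) · exp(−(x−vt)²/(4Dt)), with n_e·A the pore (flow) area.
Plume center vt = 0.122 × 5.24 = 0.63928 m, so the well at 2.77 m is 2.13072 m downgradient of the peak.
√(4πDt) = 4.392 m, giving peak height M/(n_e·A·√(4πDt)) = 0.890/(0.27 × 92.6 × 4.392) = 0.008105 kg/m³.
(x−vt)²/(4Dt) = (2.13072)²/(4 × 0.293 × 5.24) = 0.7393; exp(−0.7393) = 0.4774.
C = 0.008105 × 0.4774 = 0.00387 kg/m³.

0.00387 kg/m³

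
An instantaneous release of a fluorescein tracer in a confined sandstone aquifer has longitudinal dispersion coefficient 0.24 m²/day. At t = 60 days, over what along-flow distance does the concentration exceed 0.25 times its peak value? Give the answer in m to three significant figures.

The plume is Gaussian with σ = √(2Dt) = √(2 × 0.24 × 60) = 5.367 m.
C/C_peak = exp(−Δx²/(2σ²)) = 0.25 ⇒ Δx = σ·√(−2 ln 0.25) = 5.367 × 1.665 = 8.936 m.
Width = 2Δx = 17.9 m.

17.9 m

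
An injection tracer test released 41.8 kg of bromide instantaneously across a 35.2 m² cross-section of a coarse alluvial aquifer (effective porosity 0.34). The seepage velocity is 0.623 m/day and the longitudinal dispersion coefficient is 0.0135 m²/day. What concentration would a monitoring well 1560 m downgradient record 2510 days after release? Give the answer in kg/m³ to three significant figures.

For an instantaneous plane source, C(x,t) = M/(n_e·A·√(4πDt)) · exp(−(x−vt)²/(4Dt)), with n_e·A the pore (flow) area.
Plume center vt = 0.623 × 2510 = 1563.73 m, so the well at 1560 m is 3.73 m upgradient of the peak.
√(4πDt) = 20.64 m, giving peak height M/(n_e·A·√(4πDt)) = 41.8/(0.34 × 35.2 × 20.64) = 0.1692 kg/m³.
(x−vt)²/(4Dt) = (-3.73)²/(4 × 0.0135 × 2510) = 0.1026; exp(−0.1026) = 0.9025.
C = 0.1692 × 0.9025 = 0.153 kg/m³.

0.153 kg/m³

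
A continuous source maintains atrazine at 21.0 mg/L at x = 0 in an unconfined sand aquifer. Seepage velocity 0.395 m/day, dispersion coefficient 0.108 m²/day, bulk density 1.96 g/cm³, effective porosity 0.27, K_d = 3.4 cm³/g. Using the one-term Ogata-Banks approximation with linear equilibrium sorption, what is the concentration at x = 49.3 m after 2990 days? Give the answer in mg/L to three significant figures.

5.34 mg/L

Retardation factor R = 1 + ρ_b·K_d/n = 1 + 1.96 × 3.4/0.27 = 25.68.
Sorption retards both mechanisms: v_R = v/R = 0.01538 m/day, D_R = D/R = 0.004206 m²/day.
v_R·t = 0.01538 × 2990 = 45.9862 m; 2√(D_R t) = 7.093 m; argument = (49.3 − 45.9862)/7.093 = 0.4672.
C = C₀ × ½·erfc(0.4672) = 21.0 × 0.2544 = 5.34 mg/L.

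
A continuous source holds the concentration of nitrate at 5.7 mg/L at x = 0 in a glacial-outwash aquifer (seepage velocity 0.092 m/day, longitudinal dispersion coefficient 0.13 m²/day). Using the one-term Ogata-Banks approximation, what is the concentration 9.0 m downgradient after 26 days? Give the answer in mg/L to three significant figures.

0.0315 mg/L

For a continuous step input, C/C₀ ≈ ½·erfc((x−vt)/(2√(Dt))).
vt = 0.092 × 26 = 2.392 m and 2√(Dt) = 2√(0.13 × 26) = 3.677 m.
Argument (x−vt)/(2√(Dt)) = (9.0 − 2.392)/3.677 = 1.797; ½·erfc(1.797) = 0.005521.
C = 5.7 × 0.005521 = 0.0315 mg/L.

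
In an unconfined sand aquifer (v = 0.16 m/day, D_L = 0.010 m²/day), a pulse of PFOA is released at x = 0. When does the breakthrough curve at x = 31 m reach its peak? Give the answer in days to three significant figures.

193 days

For the 1D instantaneous-source solution, setting ∂C/∂t = 0 at fixed x gives v²t² + 2Dt − x² = 0, so t = (√(D² + v²x²) − D)/v².
√(D² + v²x²) = √(0.010² + 0.16² × 31²) = 4.960; v² = 0.0256.
t = (4.960 − 0.010)/0.0256 = 193 days (vs. the pure-advection estimate x/v = 194 d).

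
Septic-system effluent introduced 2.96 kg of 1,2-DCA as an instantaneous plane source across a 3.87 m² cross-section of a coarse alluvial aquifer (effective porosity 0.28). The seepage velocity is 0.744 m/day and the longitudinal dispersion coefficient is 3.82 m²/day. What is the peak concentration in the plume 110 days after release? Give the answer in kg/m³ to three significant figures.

0.0376 kg/m³

The peak of an instantaneous 1D plume sits at x = vt; there the Gaussian factor is 1 and C_max = M/(n_e·A·√(4πDt)), where n_e·A is the pore area the mass is dissolved in.
√(4πDt) = √(4π × 3.82 × 110) = 72.67 m, so C_max = 2.96/(0.28 × 3.87 × 72.67) = 0.0376 kg/m³.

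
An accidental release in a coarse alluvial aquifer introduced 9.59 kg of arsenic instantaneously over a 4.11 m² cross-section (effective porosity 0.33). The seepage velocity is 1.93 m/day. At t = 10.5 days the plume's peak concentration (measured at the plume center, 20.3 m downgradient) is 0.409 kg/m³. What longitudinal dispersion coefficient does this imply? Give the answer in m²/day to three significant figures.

At the plume center C_max = M/(n_e·A·√(4πDt)), so D = M²/(4πt·(n_e·A·C_max)²).
n_e·A·C_max = 0.33 × 4.11 × 0.409 = 0.5547 kg/m.
D = 9.59²/(4π × 10.5 × 0.5547²) = 2.27 m²/day.

2.27 m²/day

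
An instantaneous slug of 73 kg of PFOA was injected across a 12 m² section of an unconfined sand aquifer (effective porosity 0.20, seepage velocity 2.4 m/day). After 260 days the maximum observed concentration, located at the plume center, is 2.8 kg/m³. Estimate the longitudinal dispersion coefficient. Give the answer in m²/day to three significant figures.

At the plume center C_max = M/(n_e·A·√(4πDt)), so D = M²/(4πt·(n_e·A·C_max)²).
n_e·A·C_max = 0.20 × 12 × 2.8 = 6.720 kg/m.
D = 73²/(4π × 260 × 6.720²) = 0.0361 m²/day.

0.0361 m²/day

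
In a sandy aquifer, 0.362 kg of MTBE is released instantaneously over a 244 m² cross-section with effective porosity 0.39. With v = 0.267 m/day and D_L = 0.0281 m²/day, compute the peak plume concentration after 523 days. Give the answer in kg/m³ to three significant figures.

The peak of an instantaneous 1D plume sits at x = vt; there the Gaussian factor is 1 and C_max = M/(n_e·A·√(4πDt)), where n_e·A is the pore area the mass is dissolved in.
√(4πDt) = √(4π × 0.0281 × 523) = 13.59 m, so C_max = 0.362/(0.39 × 244 × 13.59) = 0.000280 kg/m³.

0.000280 kg/m³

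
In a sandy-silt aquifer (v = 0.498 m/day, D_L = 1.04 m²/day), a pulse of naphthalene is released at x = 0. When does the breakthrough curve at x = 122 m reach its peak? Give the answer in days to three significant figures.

241 days

For the 1D instantaneous-source solution, setting ∂C/∂t = 0 at fixed x gives v²t² + 2Dt − x² = 0, so t = (√(D² + v²x²) − D)/v².
√(D² + v²x²) = √(1.04² + 0.498² × 122²) = 60.76; v² = 0.248004.
t = (60.76 − 1.04)/0.248004 = 241 days (vs. the pure-advection estimate x/v = 245 d).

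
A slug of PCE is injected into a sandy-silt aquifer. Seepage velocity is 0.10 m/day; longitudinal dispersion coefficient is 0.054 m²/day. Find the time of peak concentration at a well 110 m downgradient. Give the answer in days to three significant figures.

1090 days

For the 1D instantaneous-source solution, setting ∂C/∂t = 0 at fixed x gives v²t² + 2Dt − x² = 0, so t = (√(D² + v²x²) − D)/v².
√(D² + v²x²) = √(0.054² + 0.10² × 110²) = 11.00; v² = 0.01.
t = (11.00 − 0.054)/0.01 = 1090 days (vs. the pure-advection estimate x/v = 1100 d).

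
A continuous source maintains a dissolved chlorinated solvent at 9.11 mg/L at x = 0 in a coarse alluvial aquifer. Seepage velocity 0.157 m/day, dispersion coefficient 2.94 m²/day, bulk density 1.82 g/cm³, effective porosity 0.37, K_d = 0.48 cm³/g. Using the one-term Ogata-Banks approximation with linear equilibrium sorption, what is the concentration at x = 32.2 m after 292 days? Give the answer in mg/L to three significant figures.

1.87 mg/L

Retardation factor R = 1 + ρ_b·K_d/n = 1 + 1.82 × 0.48/0.37 = 3.361.
Sorption retards both mechanisms: v_R = v/R = 0.04671 m/day, D_R = D/R = 0.8747 m²/day.
v_R·t = 0.04671 × 292 = 13.63932 m; 2√(D_R t) = 31.96 m; argument = (32.2 − 13.63932)/31.96 = 0.5807.
C = C₀ × ½·erfc(0.5807) = 9.11 × 0.2058 = 1.87 mg/L.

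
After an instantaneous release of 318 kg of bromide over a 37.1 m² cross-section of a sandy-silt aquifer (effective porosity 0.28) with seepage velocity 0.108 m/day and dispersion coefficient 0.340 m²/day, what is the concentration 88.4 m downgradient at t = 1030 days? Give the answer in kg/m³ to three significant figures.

For an instantaneous plane source, C(x,t) = M/(n_e·A·√(4πDt)) · exp(−(x−vt)²/(4Dt)), with n_e·A the pore (flow) area.
Plume center vt = 0.108 × 1030 = 111.24 m, so the well at 88.4 m is 22.84 m upgradient of the peak.
√(4πDt) = 66.34 m, giving peak height M/(n_e·A·√(4πDt)) = 318/(0.28 × 37.1 × 66.34) = 0.4614 kg/m³.
(x−vt)²/(4Dt) = (-22.84)²/(4 × 0.340 × 1030) = 0.3724; exp(−0.3724) = 0.6891.
C = 0.4614 × 0.6891 = 0.318 kg/m³.

0.318 kg/m³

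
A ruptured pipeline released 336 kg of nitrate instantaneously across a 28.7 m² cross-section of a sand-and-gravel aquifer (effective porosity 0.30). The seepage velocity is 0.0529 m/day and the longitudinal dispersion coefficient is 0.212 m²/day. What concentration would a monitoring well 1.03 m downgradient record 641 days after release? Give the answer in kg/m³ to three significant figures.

0.129 kg/m³

For an instantaneous plane source, C(x,t) = M/(n_e·A·√(4πDt)) · exp(−(x−vt)²/(4Dt)), with n_e·A the pore (flow) area.
Plume center vt = 0.0529 × 641 = 33.9089 m, so the well at 1.03 m is 32.8789 m upgradient of the peak.
√(4πDt) = 41.32 m, giving peak height M/(n_e·A·√(4πDt)) = 336/(0.30 × 28.7 × 41.32) = 0.9444 kg/m³.
(x−vt)²/(4Dt) = (-32.8789)²/(4 × 0.212 × 641) = 1.989; exp(−1.989) = 0.1368.
C = 0.9444 × 0.1368 = 0.129 kg/m³.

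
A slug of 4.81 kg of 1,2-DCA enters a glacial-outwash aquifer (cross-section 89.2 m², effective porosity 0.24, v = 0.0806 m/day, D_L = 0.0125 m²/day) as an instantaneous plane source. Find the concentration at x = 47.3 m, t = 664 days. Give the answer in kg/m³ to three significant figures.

0.00686 kg/m³

For an instantaneous plane source, C(x,t) = M/(n_e·A·√(4πDt)) · exp(−(x−vt)²/(4Dt)), with n_e·A the pore (flow) area.
Plume center vt = 0.0806 × 664 = 53.5184 m, so the well at 47.3 m is 6.2184 m upgradient of the peak.
√(4πDt) = 10.21 m, giving peak height M/(n_e·A·√(4πDt)) = 4.81/(0.24 × 89.2 × 10.21) = 0.02201 kg/m³.
(x−vt)²/(4Dt) = (-6.2184)²/(4 × 0.0125 × 664) = 1.165; exp(−1.165) = 0.3119.
C = 0.02201 × 0.3119 = 0.00686 kg/m³.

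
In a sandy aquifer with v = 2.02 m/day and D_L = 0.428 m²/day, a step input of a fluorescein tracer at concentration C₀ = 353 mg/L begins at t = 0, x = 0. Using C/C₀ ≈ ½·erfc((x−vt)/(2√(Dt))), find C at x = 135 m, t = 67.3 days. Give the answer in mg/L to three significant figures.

194 mg/L

For a continuous step input, C/C₀ ≈ ½·erfc((x−vt)/(2√(Dt))).
vt = 2.02 × 67.3 = 135.946 m and 2√(Dt) = 2√(0.428 × 67.3) = 10.73 m.
Argument (x−vt)/(2√(Dt)) = (135 − 135.946)/10.73 = -0.08816; ½·erfc(-0.08816) = 0.5496.
C = 353 × 0.5496 = 194 mg/L.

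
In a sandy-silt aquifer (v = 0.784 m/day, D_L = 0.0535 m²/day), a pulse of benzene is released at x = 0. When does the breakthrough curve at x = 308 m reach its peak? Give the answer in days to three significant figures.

393 days

For the 1D instantaneous-source solution, setting ∂C/∂t = 0 at fixed x gives v²t² + 2Dt − x² = 0, so t = (√(D² + v²x²) − D)/v².
√(D² + v²x²) = √(0.0535² + 0.784² × 308²) = 241.5; v² = 0.614656.
t = (241.5 − 0.0535)/0.614656 = 393 days (vs. the pure-advection estimate x/v = 393 d).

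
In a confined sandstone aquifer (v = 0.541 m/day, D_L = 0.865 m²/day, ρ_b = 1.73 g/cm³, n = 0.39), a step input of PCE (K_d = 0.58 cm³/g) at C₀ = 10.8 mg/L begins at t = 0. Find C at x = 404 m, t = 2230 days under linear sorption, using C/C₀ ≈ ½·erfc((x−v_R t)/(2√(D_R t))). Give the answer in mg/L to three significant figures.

0.235 mg/L

Retardation factor R = 1 + ρ_b·K_d/n = 1 + 1.73 × 0.58/0.39 = 3.573.
Sorption retards both mechanisms: v_R = v/R = 0.1514 m/day, D_R = D/R = 0.2421 m²/day.
v_R·t = 0.1514 × 2230 = 337.622 m; 2√(D_R t) = 46.47 m; argument = (404 − 337.622)/46.47 = 1.428.
C = C₀ × ½·erfc(1.428) = 10.8 × 0.02172 = 0.235 mg/L.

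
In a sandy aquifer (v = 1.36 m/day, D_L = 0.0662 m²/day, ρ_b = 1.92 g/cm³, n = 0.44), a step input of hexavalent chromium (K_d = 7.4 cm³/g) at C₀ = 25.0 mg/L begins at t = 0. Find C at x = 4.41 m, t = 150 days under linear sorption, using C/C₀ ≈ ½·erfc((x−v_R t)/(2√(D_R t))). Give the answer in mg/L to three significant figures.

Retardation factor R = 1 + ρ_b·K_d/n = 1 + 1.92 × 7.4/0.44 = 33.29.
Sorption retards both mechanisms: v_R = v/R = 0.04085 m/day, D_R = D/R = 0.001989 m²/day.
v_R·t = 0.04085 × 150 = 6.1275 m; 2√(D_R t) = 1.092 m; argument = (4.41 − 6.1275)/1.092 = -1.573.
C = C₀ × ½·erfc(-1.573) = 25.0 × 0.9869 = 24.7 mg/L.

24.7 mg/L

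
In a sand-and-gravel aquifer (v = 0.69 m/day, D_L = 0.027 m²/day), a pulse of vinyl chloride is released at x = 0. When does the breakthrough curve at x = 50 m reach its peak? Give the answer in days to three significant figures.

For the 1D instantaneous-source solution, setting ∂C/∂t = 0 at fixed x gives v²t² + 2Dt − x² = 0, so t = (√(D² + v²x²) − D)/v².
√(D² + v²x²) = √(0.027² + 0.69² × 50²) = 34.50; v² = 0.4761.
t = (34.50 − 0.027)/0.4761 = 72.4 days (vs. the pure-advection estimate x/v = 72.5 d).

72.4 days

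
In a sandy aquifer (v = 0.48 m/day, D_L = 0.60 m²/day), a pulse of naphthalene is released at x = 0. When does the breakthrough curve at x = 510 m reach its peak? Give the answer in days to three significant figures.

1060 days

For the 1D instantaneous-source solution, setting ∂C/∂t = 0 at fixed x gives v²t² + 2Dt − x² = 0, so t = (√(D² + v²x²) − D)/v².
√(D² + v²x²) = √(0.60² + 0.48² × 510²) = 244.8; v² = 0.2304.
t = (244.8 − 0.60)/0.2304 = 1060 days (vs. the pure-advection estimate x/v = 1060 d).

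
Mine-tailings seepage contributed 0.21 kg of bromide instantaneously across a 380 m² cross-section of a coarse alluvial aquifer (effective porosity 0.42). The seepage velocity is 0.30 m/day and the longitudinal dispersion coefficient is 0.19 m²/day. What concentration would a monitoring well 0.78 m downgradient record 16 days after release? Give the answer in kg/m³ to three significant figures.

5.64e-05 kg/m³

For an instantaneous plane source, C(x,t) = M/(n_e·A·√(4πDt)) · exp(−(x−vt)²/(4Dt)), with n_e·A the pore (flow) area.
Plume center vt = 0.30 × 16 = 4.8 m, so the well at 0.78 m is 4.02 m upgradient of the peak.
√(4πDt) = 6.181 m, giving peak height M/(n_e·A·√(4πDt)) = 0.21/(0.42 × 380 × 6.181) = 0.0002129 kg/m³.
(x−vt)²/(4Dt) = (-4.02)²/(4 × 0.19 × 16) = 1.329; exp(−1.329) = 0.2647.
C = 0.0002129 × 0.2647 = 5.64e-05 kg/m³.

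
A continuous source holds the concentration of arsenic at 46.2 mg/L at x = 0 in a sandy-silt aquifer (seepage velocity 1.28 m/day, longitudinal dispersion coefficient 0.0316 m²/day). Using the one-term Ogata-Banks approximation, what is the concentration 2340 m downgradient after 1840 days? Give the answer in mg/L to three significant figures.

For a continuous step input, C/C₀ ≈ ½·erfc((x−vt)/(2√(Dt))).
vt = 1.28 × 1840 = 2355.2 m and 2√(Dt) = 2√(0.0316 × 1840) = 15.25 m.
Argument (x−vt)/(2√(Dt)) = (2340 − 2355.2)/15.25 = -0.9967; ½·erfc(-0.9967) = 0.9207.
C = 46.2 × 0.9207 = 42.5 mg/L.

42.5 mg/L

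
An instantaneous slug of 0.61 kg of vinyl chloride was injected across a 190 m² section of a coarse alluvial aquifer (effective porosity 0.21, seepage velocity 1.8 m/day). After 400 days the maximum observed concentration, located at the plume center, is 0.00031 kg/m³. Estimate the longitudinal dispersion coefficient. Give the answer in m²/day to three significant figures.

At the plume center C_max = M/(n_e·A·√(4πDt)), so D = M²/(4πt·(n_e·A·C_max)²).
n_e·A·C_max = 0.21 × 190 × 0.00031 = 0.01237 kg/m.
D = 0.61²/(4π × 400 × 0.01237²) = 0.484 m²/day.

0.484 m²/day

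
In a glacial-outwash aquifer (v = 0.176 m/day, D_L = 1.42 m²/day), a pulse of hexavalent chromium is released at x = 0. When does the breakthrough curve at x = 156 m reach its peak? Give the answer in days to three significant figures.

For the 1D instantaneous-source solution, setting ∂C/∂t = 0 at fixed x gives v²t² + 2Dt − x² = 0, so t = (√(D² + v²x²) − D)/v².
√(D² + v²x²) = √(1.42² + 0.176² × 156²) = 27.49; v² = 0.030976.
t = (27.49 − 1.42)/0.030976 = 842 days (vs. the pure-advection estimate x/v = 886 d).

842 days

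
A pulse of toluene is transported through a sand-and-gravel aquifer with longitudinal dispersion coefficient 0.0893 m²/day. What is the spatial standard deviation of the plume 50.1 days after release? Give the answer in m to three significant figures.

2.99 m

Dispersive spreading gives a Gaussian with σ² = 2Dt; advection only shifts the center.
σ = √(2 × 0.0893 × 50.1) = 2.99 m.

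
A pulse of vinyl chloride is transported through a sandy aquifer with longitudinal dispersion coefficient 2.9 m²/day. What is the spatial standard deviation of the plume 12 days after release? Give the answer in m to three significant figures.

8.34 m

Dispersive spreading gives a Gaussian with σ² = 2Dt; advection only shifts the center.
σ = √(2 × 2.9 × 12) = 8.34 m.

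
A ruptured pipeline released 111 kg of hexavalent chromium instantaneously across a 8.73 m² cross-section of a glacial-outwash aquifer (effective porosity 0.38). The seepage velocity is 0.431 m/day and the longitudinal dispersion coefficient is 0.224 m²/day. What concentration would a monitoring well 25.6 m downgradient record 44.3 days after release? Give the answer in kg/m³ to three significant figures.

1.03 kg/m³

For an instantaneous plane source, C(x,t) = M/(n_e·A·√(4πDt)) · exp(−(x−vt)²/(4Dt)), with n_e·A the pore (flow) area.
Plume center vt = 0.431 × 44.3 = 19.0933 m, so the well at 25.6 m is 6.5067 m downgradient of the peak.
√(4πDt) = 11.17 m, giving peak height M/(n_e·A·√(4πDt)) = 111/(0.38 × 8.73 × 11.17) = 2.996 kg/m³.
(x−vt)²/(4Dt) = (6.5067)²/(4 × 0.224 × 44.3) = 1.067; exp(−1.067) = 0.3440.
C = 2.996 × 0.3440 = 1.03 kg/m³.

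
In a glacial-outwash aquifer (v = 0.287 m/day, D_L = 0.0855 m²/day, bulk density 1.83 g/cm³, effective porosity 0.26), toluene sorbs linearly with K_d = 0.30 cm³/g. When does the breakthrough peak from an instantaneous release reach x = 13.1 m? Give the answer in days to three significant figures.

Retardation factor R = 1 + ρ_b·K_d/n = 1 + 1.83 × 0.30/0.26 = 3.112.
Sorption retards both mechanisms: v_R = v/R = 0.09222 m/day, D_R = D/R = 0.02747 m²/day.
Peak time from v_R²t² + 2D_R t − x² = 0: t = (√(D_R² + v_R²x²) − D_R)/v_R².
√(D_R² + v_R²x²) = √(0.02747² + 0.09222² × 13.1²) = 1.208; v_R² = 0.008505.
t = (1.208 − 0.02747)/0.008505 = 139 days.

139 days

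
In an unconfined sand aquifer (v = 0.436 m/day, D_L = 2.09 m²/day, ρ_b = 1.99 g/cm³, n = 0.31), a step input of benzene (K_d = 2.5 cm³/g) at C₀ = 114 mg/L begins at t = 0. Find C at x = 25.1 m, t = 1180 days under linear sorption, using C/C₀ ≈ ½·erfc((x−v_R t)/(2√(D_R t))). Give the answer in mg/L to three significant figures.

70.4 mg/L

Retardation factor R = 1 + ρ_b·K_d/n = 1 + 1.99 × 2.5/0.31 = 17.05.
Sorption retards both mechanisms: v_R = v/R = 0.02557 m/day, D_R = D/R = 0.1226 m²/day.
v_R·t = 0.02557 × 1180 = 30.1726 m; 2√(D_R t) = 24.06 m; argument = (25.1 − 30.1726)/24.06 = -0.2108.
C = C₀ × ½·erfc(-0.2108) = 114 × 0.6172 = 70.4 mg/L.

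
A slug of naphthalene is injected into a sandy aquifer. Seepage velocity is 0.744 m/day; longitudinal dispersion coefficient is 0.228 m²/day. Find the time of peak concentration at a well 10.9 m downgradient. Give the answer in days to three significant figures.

For the 1D instantaneous-source solution, setting ∂C/∂t = 0 at fixed x gives v²t² + 2Dt − x² = 0, so t = (√(D² + v²x²) − D)/v².
√(D² + v²x²) = √(0.228² + 0.744² × 10.9²) = 8.113; v² = 0.553536.
t = (8.113 − 0.228)/0.553536 = 14.2 days (vs. the pure-advection estimate x/v = 14.7 d).

14.2 days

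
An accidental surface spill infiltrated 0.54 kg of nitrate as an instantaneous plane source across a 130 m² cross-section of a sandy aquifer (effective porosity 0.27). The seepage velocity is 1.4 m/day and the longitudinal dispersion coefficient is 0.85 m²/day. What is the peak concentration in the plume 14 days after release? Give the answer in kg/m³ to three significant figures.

0.00126 kg/m³

The peak of an instantaneous 1D plume sits at x = vt; there the Gaussian factor is 1 and C_max = M/(n_e·A·√(4πDt)), where n_e·A is the pore area the mass is dissolved in.
√(4πDt) = √(4π × 0.85 × 14) = 12.23 m, so C_max = 0.54/(0.27 × 130 × 12.23) = 0.00126 kg/m³.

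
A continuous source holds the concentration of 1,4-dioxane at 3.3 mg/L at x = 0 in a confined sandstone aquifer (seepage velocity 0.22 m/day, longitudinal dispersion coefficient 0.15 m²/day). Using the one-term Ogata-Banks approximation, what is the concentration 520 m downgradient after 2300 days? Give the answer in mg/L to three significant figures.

0.980 mg/L

For a continuous step input, C/C₀ ≈ ½·erfc((x−vt)/(2√(Dt))).
vt = 0.22 × 2300 = 506 m and 2√(Dt) = 2√(0.15 × 2300) = 37.15 m.
Argument (x−vt)/(2√(Dt)) = (520 − 506)/37.15 = 0.3769; ½·erfc(0.3769) = 0.2970.
C = 3.3 × 0.2970 = 0.980 mg/L.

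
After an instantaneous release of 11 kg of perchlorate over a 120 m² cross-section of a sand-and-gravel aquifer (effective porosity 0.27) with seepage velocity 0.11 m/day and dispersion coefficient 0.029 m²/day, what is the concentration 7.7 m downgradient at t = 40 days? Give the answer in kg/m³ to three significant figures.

0.00851 kg/m³

For an instantaneous plane source, C(x,t) = M/(n_e·A·√(4πDt)) · exp(−(x−vt)²/(4Dt)), with n_e·A the pore (flow) area.
Plume center vt = 0.11 × 40 = 4.4 m, so the well at 7.7 m is 3.3 m downgradient of the peak.
√(4πDt) = 3.818 m, giving peak height M/(n_e·A·√(4πDt)) = 11/(0.27 × 120 × 3.818) = 0.08892 kg/m³.
(x−vt)²/(4Dt) = (3.3)²/(4 × 0.029 × 40) = 2.347; exp(−2.347) = 0.09566.
C = 0.08892 × 0.09566 = 0.00851 kg/m³.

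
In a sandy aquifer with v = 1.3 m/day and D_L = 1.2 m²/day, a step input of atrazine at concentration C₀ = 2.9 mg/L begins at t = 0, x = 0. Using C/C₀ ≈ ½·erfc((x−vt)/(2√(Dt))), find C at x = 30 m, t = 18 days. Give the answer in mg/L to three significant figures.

For a continuous step input, C/C₀ ≈ ½·erfc((x−vt)/(2√(Dt))).
vt = 1.3 × 18 = 23.4 m and 2√(Dt) = 2√(1.2 × 18) = 9.295 m.
Argument (x−vt)/(2√(Dt)) = (30 − 23.4)/9.295 = 0.7101; ½·erfc(0.7101) = 0.1576.
C = 2.9 × 0.1576 = 0.457 mg/L.

0.457 mg/L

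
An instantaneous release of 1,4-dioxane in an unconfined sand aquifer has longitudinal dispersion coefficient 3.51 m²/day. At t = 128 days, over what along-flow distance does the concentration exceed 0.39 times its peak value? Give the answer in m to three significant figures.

The plume is Gaussian with σ = √(2Dt) = √(2 × 3.51 × 128) = 29.98 m.
C/C_peak = exp(−Δx²/(2σ²)) = 0.39 ⇒ Δx = σ·√(−2 ln 0.39) = 29.98 × 1.372 = 41.13 m.
Width = 2Δx = 82.3 m.

82.3 m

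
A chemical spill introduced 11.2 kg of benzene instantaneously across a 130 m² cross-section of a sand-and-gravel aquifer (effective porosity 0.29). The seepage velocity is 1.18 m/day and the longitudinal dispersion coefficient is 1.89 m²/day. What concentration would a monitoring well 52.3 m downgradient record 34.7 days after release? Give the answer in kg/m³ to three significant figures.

0.00633 kg/m³

For an instantaneous plane source, C(x,t) = M/(n_e·A·√(4πDt)) · exp(−(x−vt)²/(4Dt)), with n_e·A the pore (flow) area.
Plume center vt = 1.18 × 34.7 = 40.946 m, so the well at 52.3 m is 11.354 m downgradient of the peak.
√(4πDt) = 28.71 m, giving peak height M/(n_e·A·√(4πDt)) = 11.2/(0.29 × 130 × 28.71) = 0.01035 kg/m³.
(x−vt)²/(4Dt) = (11.354)²/(4 × 1.89 × 34.7) = 0.4914; exp(−0.4914) = 0.6118.
C = 0.01035 × 0.6118 = 0.00633 kg/m³.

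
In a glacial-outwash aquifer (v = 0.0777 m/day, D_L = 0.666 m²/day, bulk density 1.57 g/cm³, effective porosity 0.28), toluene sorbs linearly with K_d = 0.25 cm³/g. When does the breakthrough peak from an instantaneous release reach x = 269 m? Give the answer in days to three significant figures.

8050 days

Retardation factor R = 1 + ρ_b·K_d/n = 1 + 1.57 × 0.25/0.28 = 2.402.
Sorption retards both mechanisms: v_R = v/R = 0.03235 m/day, D_R = D/R = 0.2773 m²/day.
Peak time from v_R²t² + 2D_R t − x² = 0: t = (√(D_R² + v_R²x²) − D_R)/v_R².
√(D_R² + v_R²x²) = √(0.2773² + 0.03235² × 269²) = 8.707; v_R² = 0.001047.
t = (8.707 − 0.2773)/0.001047 = 8050 days.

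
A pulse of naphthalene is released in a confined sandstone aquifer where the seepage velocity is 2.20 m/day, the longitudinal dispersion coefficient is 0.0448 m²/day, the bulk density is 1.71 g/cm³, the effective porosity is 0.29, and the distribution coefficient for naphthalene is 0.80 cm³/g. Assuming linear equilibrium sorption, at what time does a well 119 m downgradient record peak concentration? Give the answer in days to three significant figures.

Retardation factor R = 1 + ρ_b·K_d/n = 1 + 1.71 × 0.80/0.29 = 5.717.
Sorption retards both mechanisms: v_R = v/R = 0.3848 m/day, D_R = D/R = 0.007836 m²/day.
Peak time from v_R²t² + 2D_R t − x² = 0: t = (√(D_R² + v_R²x²) − D_R)/v_R².
√(D_R² + v_R²x²) = √(0.007836² + 0.3848² × 119²) = 45.79; v_R² = 0.1481.
t = (45.79 − 0.007836)/0.1481 = 309 days.

309 days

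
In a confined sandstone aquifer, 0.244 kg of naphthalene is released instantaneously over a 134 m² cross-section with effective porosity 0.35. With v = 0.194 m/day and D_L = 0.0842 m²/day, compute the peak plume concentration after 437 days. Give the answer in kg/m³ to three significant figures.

0.000242 kg/m³

The peak of an instantaneous 1D plume sits at x = vt; there the Gaussian factor is 1 and C_max = M/(n_e·A·√(4πDt)), where n_e·A is the pore area the mass is dissolved in.
√(4πDt) = √(4π × 0.0842 × 437) = 21.50 m, so C_max = 0.244/(0.35 × 134 × 21.50) = 0.000242 kg/m³.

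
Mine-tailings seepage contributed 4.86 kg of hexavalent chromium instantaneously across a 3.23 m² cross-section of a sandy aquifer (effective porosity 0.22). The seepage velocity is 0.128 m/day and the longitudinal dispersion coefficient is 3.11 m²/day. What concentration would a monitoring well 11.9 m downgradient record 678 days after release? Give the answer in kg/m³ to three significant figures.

0.0216 kg/m³

For an instantaneous plane source, C(x,t) = M/(n_e·A·√(4πDt)) · exp(−(x−vt)²/(4Dt)), with n_e·A the pore (flow) area.
Plume center vt = 0.128 × 678 = 86.784 m, so the well at 11.9 m is 74.884 m upgradient of the peak.
√(4πDt) = 162.8 m, giving peak height M/(n_e·A·√(4πDt)) = 4.86/(0.22 × 3.23 × 162.8) = 0.04201 kg/m³.
(x−vt)²/(4Dt) = (-74.884)²/(4 × 3.11 × 678) = 0.6649; exp(−0.6649) = 0.5143.
C = 0.04201 × 0.5143 = 0.0216 kg/m³.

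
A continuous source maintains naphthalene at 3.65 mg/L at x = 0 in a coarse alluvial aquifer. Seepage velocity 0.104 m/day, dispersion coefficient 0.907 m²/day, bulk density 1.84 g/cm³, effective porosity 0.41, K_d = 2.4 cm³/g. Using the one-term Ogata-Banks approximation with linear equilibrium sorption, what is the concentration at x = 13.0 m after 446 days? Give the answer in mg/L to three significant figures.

0.501 mg/L

Retardation factor R = 1 + ρ_b·K_d/n = 1 + 1.84 × 2.4/0.41 = 11.77.
Sorption retards both mechanisms: v_R = v/R = 0.008836 m/day, D_R = D/R = 0.07706 m²/day.
v_R·t = 0.008836 × 446 = 3.940856 m; 2√(D_R t) = 11.72 m; argument = (13.0 − 3.940856)/11.72 = 0.7730.
C = C₀ × ½·erfc(0.7730) = 3.65 × 0.1372 = 0.501 mg/L.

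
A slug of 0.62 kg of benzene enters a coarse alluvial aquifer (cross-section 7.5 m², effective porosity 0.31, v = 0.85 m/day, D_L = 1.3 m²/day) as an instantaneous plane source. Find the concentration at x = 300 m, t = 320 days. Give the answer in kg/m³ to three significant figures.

For an instantaneous plane source, C(x,t) = M/(n_e·A·√(4πDt)) · exp(−(x−vt)²/(4Dt)), with n_e·A the pore (flow) area.
Plume center vt = 0.85 × 320 = 272 m, so the well at 300 m is 28 m downgradient of the peak.
√(4πDt) = 72.30 m, giving peak height M/(n_e·A·√(4πDt)) = 0.62/(0.31 × 7.5 × 72.30) = 0.003688 kg/m³.
(x−vt)²/(4Dt) = (28)²/(4 × 1.3 × 320) = 0.4712; exp(−0.4712) = 0.6243.
C = 0.003688 × 0.6243 = 0.00230 kg/m³.

0.00230 kg/m³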